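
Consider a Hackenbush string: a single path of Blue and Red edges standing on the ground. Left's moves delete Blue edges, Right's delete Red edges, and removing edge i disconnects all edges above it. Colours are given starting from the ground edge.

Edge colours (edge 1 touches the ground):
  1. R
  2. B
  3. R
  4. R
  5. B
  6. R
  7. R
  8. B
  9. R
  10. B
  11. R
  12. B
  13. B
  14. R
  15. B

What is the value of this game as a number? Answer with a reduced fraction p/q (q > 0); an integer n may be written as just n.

-13989/16384

Recurse on prefixes of the 15-edge string R B R R B R R B R B R B B R B:
step 1: add R to get R; options L={  } R={ 0 } = -1
step 2: add B to get RB; options L={ -1 } R={ 0 } = -1/2
step 3: add R to get RBR; options L={ -1 } R={ -1/2,0 } = -3/4
step 4: add R to get RBRR; options L={ -1 } R={ -3/4,-1/2,0 } = -7/8
step 5: add B to get RBRRB; options L={ -1,-7/8 } R={ -3/4,-1/2,0 } = -13/16
step 6: add R to get RBRRBR; options L={ -1,-7/8 } R={ -13/16,-3/4,-1/2,0 } = -27/32
step 7: add R to get RBRRBRR; options L={ -1,-7/8 } R={ -27/32,-13/16,-3/4,-1/2,0 } = -55/64
step 8: add B to get RBRRBRRB; options L={ -1,-7/8,-55/64 } R={ -27/32,-13/16,-3/4,-1/2,0 } = -109/128
step 9: add R to get RBRRBRRBR; options L={ -1,-7/8,-55/64 } R={ -109/128,-27/32,-13/16,-3/4,-1/2,0 } = -219/256
step 10: add B to get RBRRBRRBRB; options L={ -1,-7/8,-55/64,-219/256 } R={ -109/128,-27/32,-13/16,-3/4,-1/2,0 } = -437/512
step 11: add R to get RBRRBRRBRBR; options L={ -1,-7/8,-55/64,-219/256 } R={ -437/512,-109/128,-27/32,-13/16,-3/4,-1/2,0 } = -875/1024
step 12: add B to get RBRRBRRBRBRB; options L={ -1,-7/8,-55/64,-219/256,-875/1024 } R={ -437/512,-109/128,-27/32,-13/16,-3/4,-1/2,0 } = -1749/2048
step 13: add B to get RBRRBRRBRBRBB; options L={ -1,-7/8,-55/64,-219/256,-875/1024,-1749/2048 } R={ -437/512,-109/128,-27/32,-13/16,-3/4,-1/2,0 } = -3497/4096
step 14: add R to get RBRRBRRBRBRBBR; options L={ -1,-7/8,-55/64,-219/256,-875/1024,-1749/2048 } R={ -3497/4096,-437/512,-109/128,-27/32,-13/16,-3/4,-1/2,0 } = -6995/8192
step 15: add B to get RBRRBRRBRBRBBRB; options L={ -1,-7/8,-55/64,-219/256,-875/1024,-1749/2048,-6995/8192 } R={ -3497/4096,-437/512,-109/128,-27/32,-13/16,-3/4,-1/2,0 } = -13989/16384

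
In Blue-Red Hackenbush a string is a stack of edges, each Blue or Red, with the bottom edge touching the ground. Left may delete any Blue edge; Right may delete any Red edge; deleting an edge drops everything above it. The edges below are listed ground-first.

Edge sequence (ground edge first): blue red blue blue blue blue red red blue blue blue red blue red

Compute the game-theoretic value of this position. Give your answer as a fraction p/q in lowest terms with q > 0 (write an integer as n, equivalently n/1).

7797/8192

Recurse on prefixes of the 14-edge string blue red blue blue blue blue red red blue blue blue red blue red:
value(b) = { 0 |  } = 1
value(br) = { 0 | 1 } = 1/2
value(brb) = { 0, 1/2 | 1 } = 3/4
value(brbb) = { 0, 1/2, 3/4 | 1 } = 7/8
value(brbbb) = { 0, 1/2, 3/4, 7/8 | 1 } = 15/16
value(brbbbb) = { 0, 1/2, 3/4, 7/8, 15/16 | 1 } = 31/32
value(brbbbbr) = { 0, 1/2, 3/4, 7/8, 15/16 | 31/32, 1 } = 61/64
value(brbbbbrr) = { 0, 1/2, 3/4, 7/8, 15/16 | 61/64, 31/32, 1 } = 121/128
value(brbbbbrrb) = { 0, 1/2, 3/4, 7/8, 15/16, 121/128 | 61/64, 31/32, 1 } = 243/256
value(brbbbbrrbb) = { 0, 1/2, 3/4, 7/8, 15/16, 121/128, 243/256 | 61/64, 31/32, 1 } = 487/512
value(brbbbbrrbbb) = { 0, 1/2, 3/4, 7/8, 15/16, 121/128, 243/256, 487/512 | 61/64, 31/32, 1 } = 975/1024
value(brbbbbrrbbbr) = { 0, 1/2, 3/4, 7/8, 15/16, 121/128, 243/256, 487/512 | 975/1024, 61/64, 31/32, 1 } = 1949/2048
value(brbbbbrrbbbrb) = { 0, 1/2, 3/4, 7/8, 15/16, 121/128, 243/256, 487/512, 1949/2048 | 975/1024, 61/64, 31/32, 1 } = 3899/4096
value(brbbbbrrbbbrbr) = { 0, 1/2, 3/4, 7/8, 15/16, 121/128, 243/256, 487/512, 1949/2048 | 3899/4096, 975/1024, 61/64, 31/32, 1 } = 7797/8192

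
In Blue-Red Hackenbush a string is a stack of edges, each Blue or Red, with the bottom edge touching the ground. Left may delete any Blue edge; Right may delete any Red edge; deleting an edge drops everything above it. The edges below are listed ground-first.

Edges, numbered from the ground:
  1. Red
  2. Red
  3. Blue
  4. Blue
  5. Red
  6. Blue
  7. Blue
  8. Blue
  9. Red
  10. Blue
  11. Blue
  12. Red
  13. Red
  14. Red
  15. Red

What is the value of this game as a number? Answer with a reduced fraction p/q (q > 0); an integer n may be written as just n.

R: Left { ∅ }, Right { 0 } ⇒ simplest -1
RR: Left { ∅ }, Right { -1, 0 } ⇒ simplest -2
RRB: Left { -2 }, Right { -1, 0 } ⇒ simplest -3/2
RRBB: Left { -2, -3/2 }, Right { -1, 0 } ⇒ simplest -5/4
RRBBR: Left { -2, -3/2 }, Right { -5/4, -1, 0 } ⇒ simplest -11/8
RRBBRB: Left { -2, -3/2, -11/8 }, Right { -5/4, -1, 0 } ⇒ simplest -21/16
RRBBRBB: Left { -2, -3/2, -11/8, -21/16 }, Right { -5/4, -1, 0 } ⇒ simplest -41/32
RRBBRBBB: Left { -2, -3/2, -11/8, -21/16, -41/32 }, Right { -5/4, -1, 0 } ⇒ simplest -81/64
RRBBRBBBR: Left { -2, -3/2, -11/8, -21/16, -41/32 }, Right { -81/64, -5/4, -1, 0 } ⇒ simplest -163/128
RRBBRBBBRB: Left { -2, -3/2, -11/8, -21/16, -41/32, -163/128 }, Right { -81/64, -5/4, -1, 0 } ⇒ simplest -325/256
RRBBRBBBRBB: Left { -2, -3/2, -11/8, -21/16, -41/32, -163/128, -325/256 }, Right { -81/64, -5/4, -1, 0 } ⇒ simplest -649/512
RRBBRBBBRBBR: Left { -2, -3/2, -11/8, -21/16, -41/32, -163/128, -325/256 }, Right { -649/512, -81/64, -5/4, -1, 0 } ⇒ simplest -1299/1024
RRBBRBBBRBBRR: Left { -2, -3/2, -11/8, -21/16, -41/32, -163/128, -325/256 }, Right { -1299/1024, -649/512, -81/64, -5/4, -1, 0 } ⇒ simplest -2599/2048
RRBBRBBBRBBRRR: Left { -2, -3/2, -11/8, -21/16, -41/32, -163/128, -325/256 }, Right { -2599/2048, -1299/1024, -649/512, -81/64, -5/4, -1, 0 } ⇒ simplest -5199/4096
RRBBRBBBRBBRRRR: Left { -2, -3/2, -11/8, -21/16, -41/32, -163/128, -325/256 }, Right { -5199/4096, -2599/2048, -1299/1024, -649/512, -81/64, -5/4, -1, 0 } ⇒ simplest -10399/8192

-10399/8192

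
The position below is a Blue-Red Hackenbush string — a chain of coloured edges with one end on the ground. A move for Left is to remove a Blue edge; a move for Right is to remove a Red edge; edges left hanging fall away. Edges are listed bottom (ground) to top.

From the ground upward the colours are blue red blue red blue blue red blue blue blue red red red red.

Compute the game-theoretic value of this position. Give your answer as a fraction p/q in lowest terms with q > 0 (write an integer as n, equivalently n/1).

5857/8192

edge 1 of 14 (blue): { 0 | — } — 1
edge 2 of 14 (red): { 0 | 1 } — 1/2
edge 3 of 14 (blue): { 0; 1/2 | 1 } — 3/4
edge 4 of 14 (red): { 0; 1/2 | 3/4; 1 } — 5/8
edge 5 of 14 (blue): { 0; 1/2; 5/8 | 3/4; 1 } — 11/16
edge 6 of 14 (blue): { 0; 1/2; 5/8; 11/16 | 3/4; 1 } — 23/32
edge 7 of 14 (red): { 0; 1/2; 5/8; 11/16 | 23/32; 3/4; 1 } — 45/64
edge 8 of 14 (blue): { 0; 1/2; 5/8; 11/16; 45/64 | 23/32; 3/4; 1 } — 91/128
edge 9 of 14 (blue): { 0; 1/2; 5/8; 11/16; 45/64; 91/128 | 23/32; 3/4; 1 } — 183/256
edge 10 of 14 (blue): { 0; 1/2; 5/8; 11/16; 45/64; 91/128; 183/256 | 23/32; 3/4; 1 } — 367/512
edge 11 of 14 (red): { 0; 1/2; 5/8; 11/16; 45/64; 91/128; 183/256 | 367/512; 23/32; 3/4; 1 } — 733/1024
edge 12 of 14 (red): { 0; 1/2; 5/8; 11/16; 45/64; 91/128; 183/256 | 733/1024; 367/512; 23/32; 3/4; 1 } — 1465/2048
edge 13 of 14 (red): { 0; 1/2; 5/8; 11/16; 45/64; 91/128; 183/256 | 1465/2048; 733/1024; 367/512; 23/32; 3/4; 1 } — 2929/4096
edge 14 of 14 (red): { 0; 1/2; 5/8; 11/16; 45/64; 91/128; 183/256 | 2929/4096; 1465/2048; 733/1024; 367/512; 23/32; 3/4; 1 } — 5857/8192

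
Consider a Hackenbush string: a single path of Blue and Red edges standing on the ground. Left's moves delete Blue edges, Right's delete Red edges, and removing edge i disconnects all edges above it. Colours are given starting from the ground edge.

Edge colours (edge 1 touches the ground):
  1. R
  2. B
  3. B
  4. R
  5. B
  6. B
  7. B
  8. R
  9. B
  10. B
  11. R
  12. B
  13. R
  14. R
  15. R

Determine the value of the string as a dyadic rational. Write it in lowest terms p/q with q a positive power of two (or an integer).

Prefix values for R B B R B B B R B B R B R R R via {L|R} + simplicity:
R: Left { · }, Right { 0 } -> simplest -1
RB: Left { -1 }, Right { 0 } -> simplest -1/2
RBB: Left { -1; -1/2 }, Right { 0 } -> simplest -1/4
RBBR: Left { -1; -1/2 }, Right { -1/4; 0 } -> simplest -3/8
RBBRB: Left { -1; -1/2; -3/8 }, Right { -1/4; 0 } -> simplest -5/16
RBBRBB: Left { -1; -1/2; -3/8; -5/16 }, Right { -1/4; 0 } -> simplest -9/32
RBBRBBB: Left { -1; -1/2; -3/8; -5/16; -9/32 }, Right { -1/4; 0 } -> simplest -17/64
RBBRBBBR: Left { -1; -1/2; -3/8; -5/16; -9/32 }, Right { -17/64; -1/4; 0 } -> simplest -35/128
RBBRBBBRB: Left { -1; -1/2; -3/8; -5/16; -9/32; -35/128 }, Right { -17/64; -1/4; 0 } -> simplest -69/256
RBBRBBBRBB: Left { -1; -1/2; -3/8; -5/16; -9/32; -35/128; -69/256 }, Right { -17/64; -1/4; 0 } -> simplest -137/512
RBBRBBBRBBR: Left { -1; -1/2; -3/8; -5/16; -9/32; -35/128; -69/256 }, Right { -137/512; -17/64; -1/4; 0 } -> simplest -275/1024
RBBRBBBRBBRB: Left { -1; -1/2; -3/8; -5/16; -9/32; -35/128; -69/256; -275/1024 }, Right { -137/512; -17/64; -1/4; 0 } -> simplest -549/2048
RBBRBBBRBBRBR: Left { -1; -1/2; -3/8; -5/16; -9/32; -35/128; -69/256; -275/1024 }, Right { -549/2048; -137/512; -17/64; -1/4; 0 } -> simplest -1099/4096
RBBRBBBRBBRBRR: Left { -1; -1/2; -3/8; -5/16; -9/32; -35/128; -69/256; -275/1024 }, Right { -1099/4096; -549/2048; -137/512; -17/64; -1/4; 0 } -> simplest -2199/8192
RBBRBBBRBBRBRRR: Left { -1; -1/2; -3/8; -5/16; -9/32; -35/128; -69/256; -275/1024 }, Right { -2199/8192; -1099/4096; -549/2048; -137/512; -17/64; -1/4; 0 } -> simplest -4399/16384

-4399/16384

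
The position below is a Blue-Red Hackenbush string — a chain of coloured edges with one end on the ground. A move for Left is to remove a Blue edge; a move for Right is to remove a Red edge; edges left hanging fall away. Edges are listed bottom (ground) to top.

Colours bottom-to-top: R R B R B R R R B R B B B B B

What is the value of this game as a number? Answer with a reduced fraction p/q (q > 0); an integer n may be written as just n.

step 1: add R to get R; options L={  } R={ 0 } so -1
step 2: add R to get RR; options L={  } R={ -1 0 } so -2
step 3: add B to get RRB; options L={ -2 } R={ -1 0 } so -3/2
step 4: add R to get RRBR; options L={ -2 } R={ -3/2 -1 0 } so -7/4
step 5: add B to get RRBRB; options L={ -2 -7/4 } R={ -3/2 -1 0 } so -13/8
step 6: add R to get RRBRBR; options L={ -2 -7/4 } R={ -13/8 -3/2 -1 0 } so -27/16
step 7: add R to get RRBRBRR; options L={ -2 -7/4 } R={ -27/16 -13/8 -3/2 -1 0 } so -55/32
step 8: add R to get RRBRBRRR; options L={ -2 -7/4 } R={ -55/32 -27/16 -13/8 -3/2 -1 0 } so -111/64
step 9: add B to get RRBRBRRRB; options L={ -2 -7/4 -111/64 } R={ -55/32 -27/16 -13/8 -3/2 -1 0 } so -221/128
step 10: add R to get RRBRBRRRBR; options L={ -2 -7/4 -111/64 } R={ -221/128 -55/32 -27/16 -13/8 -3/2 -1 0 } so -443/256
step 11: add B to get RRBRBRRRBRB; options L={ -2 -7/4 -111/64 -443/256 } R={ -221/128 -55/32 -27/16 -13/8 -3/2 -1 0 } so -885/512
step 12: add B to get RRBRBRRRBRBB; options L={ -2 -7/4 -111/64 -443/256 -885/512 } R={ -221/128 -55/32 -27/16 -13/8 -3/2 -1 0 } so -1769/1024
step 13: add B to get RRBRBRRRBRBBB; options L={ -2 -7/4 -111/64 -443/256 -885/512 -1769/1024 } R={ -221/128 -55/32 -27/16 -13/8 -3/2 -1 0 } so -3537/2048
step 14: add B to get RRBRBRRRBRBBBB; options L={ -2 -7/4 -111/64 -443/256 -885/512 -1769/1024 -3537/2048 } R={ -221/128 -55/32 -27/16 -13/8 -3/2 -1 0 } so -7073/4096
step 15: add B to get RRBRBRRRBRBBBBB; options L={ -2 -7/4 -111/64 -443/256 -885/512 -1769/1024 -3537/2048 -7073/4096 } R={ -221/128 -55/32 -27/16 -13/8 -3/2 -1 0 } so -14145/8192

-14145/8192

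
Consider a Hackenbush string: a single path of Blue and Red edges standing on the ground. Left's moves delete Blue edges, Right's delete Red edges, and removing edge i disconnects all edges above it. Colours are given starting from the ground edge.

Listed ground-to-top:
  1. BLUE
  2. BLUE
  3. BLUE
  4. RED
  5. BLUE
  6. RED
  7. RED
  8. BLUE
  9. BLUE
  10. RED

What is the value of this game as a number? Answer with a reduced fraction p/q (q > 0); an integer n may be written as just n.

G(B) = { 0 | (no moves) } -> 1
G(BB) = { 0; 1 | (no moves) } -> 2
G(BBB) = { 0; 1; 2 | (no moves) } -> 3
G(BBBR) = { 0; 1; 2 | 3 } -> 5/2
G(BBBRB) = { 0; 1; 2; 5/2 | 3 } -> 11/4
G(BBBRBR) = { 0; 1; 2; 5/2 | 11/4; 3 } -> 21/8
G(BBBRBRR) = { 0; 1; 2; 5/2 | 21/8; 11/4; 3 } -> 41/16
G(BBBRBRRB) = { 0; 1; 2; 5/2; 41/16 | 21/8; 11/4; 3 } -> 83/32
G(BBBRBRRBB) = { 0; 1; 2; 5/2; 41/16; 83/32 | 21/8; 11/4; 3 } -> 167/64
G(BBBRBRRBBR) = { 0; 1; 2; 5/2; 41/16; 83/32 | 167/64; 21/8; 11/4; 3 } -> 333/128

333/128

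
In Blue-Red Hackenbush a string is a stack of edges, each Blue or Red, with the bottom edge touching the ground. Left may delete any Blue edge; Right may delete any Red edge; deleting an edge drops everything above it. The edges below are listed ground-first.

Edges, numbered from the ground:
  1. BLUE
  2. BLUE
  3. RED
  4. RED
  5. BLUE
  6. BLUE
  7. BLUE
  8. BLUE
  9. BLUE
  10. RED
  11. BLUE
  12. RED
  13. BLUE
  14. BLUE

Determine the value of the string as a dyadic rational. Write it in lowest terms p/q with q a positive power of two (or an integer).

Recurse on prefixes of the 14-edge string BLUE BLUE RED RED BLUE BLUE BLUE BLUE BLUE RED BLUE RED BLUE BLUE:
edge 1 of 14 (BLUE): { 0 |  } => 1
edge 2 of 14 (BLUE): { 0, 1 |  } => 2
edge 3 of 14 (RED): { 0, 1 | 2 } => 3/2
edge 4 of 14 (RED): { 0, 1 | 3/2, 2 } => 5/4
edge 5 of 14 (BLUE): { 0, 1, 5/4 | 3/2, 2 } => 11/8
edge 6 of 14 (BLUE): { 0, 1, 5/4, 11/8 | 3/2, 2 } => 23/16
edge 7 of 14 (BLUE): { 0, 1, 5/4, 11/8, 23/16 | 3/2, 2 } => 47/32
edge 8 of 14 (BLUE): { 0, 1, 5/4, 11/8, 23/16, 47/32 | 3/2, 2 } => 95/64
edge 9 of 14 (BLUE): { 0, 1, 5/4, 11/8, 23/16, 47/32, 95/64 | 3/2, 2 } => 191/128
edge 10 of 14 (RED): { 0, 1, 5/4, 11/8, 23/16, 47/32, 95/64 | 191/128, 3/2, 2 } => 381/256
edge 11 of 14 (BLUE): { 0, 1, 5/4, 11/8, 23/16, 47/32, 95/64, 381/256 | 191/128, 3/2, 2 } => 763/512
edge 12 of 14 (RED): { 0, 1, 5/4, 11/8, 23/16, 47/32, 95/64, 381/256 | 763/512, 191/128, 3/2, 2 } => 1525/1024
edge 13 of 14 (BLUE): { 0, 1, 5/4, 11/8, 23/16, 47/32, 95/64, 381/256, 1525/1024 | 763/512, 191/128, 3/2, 2 } => 3051/2048
edge 14 of 14 (BLUE): { 0, 1, 5/4, 11/8, 23/16, 47/32, 95/64, 381/256, 1525/1024, 3051/2048 | 763/512, 191/128, 3/2, 2 } => 6103/4096

6103/4096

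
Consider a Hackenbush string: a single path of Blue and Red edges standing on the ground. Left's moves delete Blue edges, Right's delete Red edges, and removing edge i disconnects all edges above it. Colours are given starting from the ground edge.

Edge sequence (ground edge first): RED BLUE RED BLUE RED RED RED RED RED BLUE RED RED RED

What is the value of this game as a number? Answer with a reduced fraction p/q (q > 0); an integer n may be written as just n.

-3055/4096

R: Left {  }, Right { 0 } => simplest -1
RB: Left { -1 }, Right { 0 } => simplest -1/2
RBR: Left { -1 }, Right { -1/2; 0 } => simplest -3/4
RBRB: Left { -1; -3/4 }, Right { -1/2; 0 } => simplest -5/8
RBRBR: Left { -1; -3/4 }, Right { -5/8; -1/2; 0 } => simplest -11/16
RBRBRR: Left { -1; -3/4 }, Right { -11/16; -5/8; -1/2; 0 } => simplest -23/32
RBRBRRR: Left { -1; -3/4 }, Right { -23/32; -11/16; -5/8; -1/2; 0 } => simplest -47/64
RBRBRRRR: Left { -1; -3/4 }, Right { -47/64; -23/32; -11/16; -5/8; -1/2; 0 } => simplest -95/128
RBRBRRRRR: Left { -1; -3/4 }, Right { -95/128; -47/64; -23/32; -11/16; -5/8; -1/2; 0 } => simplest -191/256
RBRBRRRRRB: Left { -1; -3/4; -191/256 }, Right { -95/128; -47/64; -23/32; -11/16; -5/8; -1/2; 0 } => simplest -381/512
RBRBRRRRRBR: Left { -1; -3/4; -191/256 }, Right { -381/512; -95/128; -47/64; -23/32; -11/16; -5/8; -1/2; 0 } => simplest -763/1024
RBRBRRRRRBRR: Left { -1; -3/4; -191/256 }, Right { -763/1024; -381/512; -95/128; -47/64; -23/32; -11/16; -5/8; -1/2; 0 } => simplest -1527/2048
RBRBRRRRRBRRR: Left { -1; -3/4; -191/256 }, Right { -1527/2048; -763/1024; -381/512; -95/128; -47/64; -23/32; -11/16; -5/8; -1/2; 0 } => simplest -3055/4096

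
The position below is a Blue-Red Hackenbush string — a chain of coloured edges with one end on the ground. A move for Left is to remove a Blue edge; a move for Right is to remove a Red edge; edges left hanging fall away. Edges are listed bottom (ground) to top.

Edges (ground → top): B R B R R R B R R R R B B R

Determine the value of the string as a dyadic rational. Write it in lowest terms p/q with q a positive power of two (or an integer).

4365/8192

Recurse on prefixes of the 14-edge string B R B R R R B R R R R B B R:
value_1 [B]  L=[0]  R=[]  = 1
value_2 [BR]  L=[0]  R=[1]  = 1/2
value_3 [BRB]  L=[0, 1/2]  R=[1]  = 3/4
value_4 [BRBR]  L=[0, 1/2]  R=[3/4, 1]  = 5/8
value_5 [BRBRR]  L=[0, 1/2]  R=[5/8, 3/4, 1]  = 9/16
value_6 [BRBRRR]  L=[0, 1/2]  R=[9/16, 5/8, 3/4, 1]  = 17/32
value_7 [BRBRRRB]  L=[0, 1/2, 17/32]  R=[9/16, 5/8, 3/4, 1]  = 35/64
value_8 [BRBRRRBR]  L=[0, 1/2, 17/32]  R=[35/64, 9/16, 5/8, 3/4, 1]  = 69/128
value_9 [BRBRRRBRR]  L=[0, 1/2, 17/32]  R=[69/128, 35/64, 9/16, 5/8, 3/4, 1]  = 137/256
value_10 [BRBRRRBRRR]  L=[0, 1/2, 17/32]  R=[137/256, 69/128, 35/64, 9/16, 5/8, 3/4, 1]  = 273/512
value_11 [BRBRRRBRRRR]  L=[0, 1/2, 17/32]  R=[273/512, 137/256, 69/128, 35/64, 9/16, 5/8, 3/4, 1]  = 545/1024
value_12 [BRBRRRBRRRRB]  L=[0, 1/2, 17/32, 545/1024]  R=[273/512, 137/256, 69/128, 35/64, 9/16, 5/8, 3/4, 1]  = 1091/2048
value_13 [BRBRRRBRRRRBB]  L=[0, 1/2, 17/32, 545/1024, 1091/2048]  R=[273/512, 137/256, 69/128, 35/64, 9/16, 5/8, 3/4, 1]  = 2183/4096
value_14 [BRBRRRBRRRRBBR]  L=[0, 1/2, 17/32, 545/1024, 1091/2048]  R=[2183/4096, 273/512, 137/256, 69/128, 35/64, 9/16, 5/8, 3/4, 1]  = 4365/8192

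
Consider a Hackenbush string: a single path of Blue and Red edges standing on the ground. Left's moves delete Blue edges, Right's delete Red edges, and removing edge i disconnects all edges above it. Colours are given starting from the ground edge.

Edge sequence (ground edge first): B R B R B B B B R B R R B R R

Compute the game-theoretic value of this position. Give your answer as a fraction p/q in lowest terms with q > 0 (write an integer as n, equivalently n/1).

Recurse on prefixes of the 15-edge string B R B R B B B B R B R R B R R:
step 1: add B to get B; options L={ 0 } R={ ∅ } gives 1
step 2: add R to get BR; options L={ 0 } R={ 1 } gives 1/2
step 3: add B to get BRB; options L={ 0 1/2 } R={ 1 } gives 3/4
step 4: add R to get BRBR; options L={ 0 1/2 } R={ 3/4 1 } gives 5/8
step 5: add B to get BRBRB; options L={ 0 1/2 5/8 } R={ 3/4 1 } gives 11/16
step 6: add B to get BRBRBB; options L={ 0 1/2 5/8 11/16 } R={ 3/4 1 } gives 23/32
step 7: add B to get BRBRBBB; options L={ 0 1/2 5/8 11/16 23/32 } R={ 3/4 1 } gives 47/64
step 8: add B to get BRBRBBBB; options L={ 0 1/2 5/8 11/16 23/32 47/64 } R={ 3/4 1 } gives 95/128
step 9: add R to get BRBRBBBBR; options L={ 0 1/2 5/8 11/16 23/32 47/64 } R={ 95/128 3/4 1 } gives 189/256
step 10: add B to get BRBRBBBBRB; options L={ 0 1/2 5/8 11/16 23/32 47/64 189/256 } R={ 95/128 3/4 1 } gives 379/512
step 11: add R to get BRBRBBBBRBR; options L={ 0 1/2 5/8 11/16 23/32 47/64 189/256 } R={ 379/512 95/128 3/4 1 } gives 757/1024
step 12: add R to get BRBRBBBBRBRR; options L={ 0 1/2 5/8 11/16 23/32 47/64 189/256 } R={ 757/1024 379/512 95/128 3/4 1 } gives 1513/2048
step 13: add B to get BRBRBBBBRBRRB; options L={ 0 1/2 5/8 11/16 23/32 47/64 189/256 1513/2048 } R={ 757/1024 379/512 95/128 3/4 1 } gives 3027/4096
step 14: add R to get BRBRBBBBRBRRBR; options L={ 0 1/2 5/8 11/16 23/32 47/64 189/256 1513/2048 } R={ 3027/4096 757/1024 379/512 95/128 3/4 1 } gives 6053/8192
step 15: add R to get BRBRBBBBRBRRBRR; options L={ 0 1/2 5/8 11/16 23/32 47/64 189/256 1513/2048 } R={ 6053/8192 3027/4096 757/1024 379/512 95/128 3/4 1 } gives 12105/16384

12105/16384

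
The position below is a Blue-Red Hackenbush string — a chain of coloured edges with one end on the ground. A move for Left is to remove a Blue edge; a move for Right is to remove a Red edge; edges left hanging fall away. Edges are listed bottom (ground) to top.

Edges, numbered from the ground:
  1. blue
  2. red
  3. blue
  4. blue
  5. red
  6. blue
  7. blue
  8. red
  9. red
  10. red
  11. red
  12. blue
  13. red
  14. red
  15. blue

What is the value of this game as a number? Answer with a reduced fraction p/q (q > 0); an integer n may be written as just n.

13843/16384

b: Left { 0 }, Right { (no moves) } — simplest 1
br: Left { 0 }, Right { 1 } — simplest 1/2
brb: Left { 0; 1/2 }, Right { 1 } — simplest 3/4
brbb: Left { 0; 1/2; 3/4 }, Right { 1 } — simplest 7/8
brbbr: Left { 0; 1/2; 3/4 }, Right { 7/8; 1 } — simplest 13/16
brbbrb: Left { 0; 1/2; 3/4; 13/16 }, Right { 7/8; 1 } — simplest 27/32
brbbrbb: Left { 0; 1/2; 3/4; 13/16; 27/32 }, Right { 7/8; 1 } — simplest 55/64
brbbrbbr: Left { 0; 1/2; 3/4; 13/16; 27/32 }, Right { 55/64; 7/8; 1 } — simplest 109/128
brbbrbbrr: Left { 0; 1/2; 3/4; 13/16; 27/32 }, Right { 109/128; 55/64; 7/8; 1 } — simplest 217/256
brbbrbbrrr: Left { 0; 1/2; 3/4; 13/16; 27/32 }, Right { 217/256; 109/128; 55/64; 7/8; 1 } — simplest 433/512
brbbrbbrrrr: Left { 0; 1/2; 3/4; 13/16; 27/32 }, Right { 433/512; 217/256; 109/128; 55/64; 7/8; 1 } — simplest 865/1024
brbbrbbrrrrb: Left { 0; 1/2; 3/4; 13/16; 27/32; 865/1024 }, Right { 433/512; 217/256; 109/128; 55/64; 7/8; 1 } — simplest 1731/2048
brbbrbbrrrrbr: Left { 0; 1/2; 3/4; 13/16; 27/32; 865/1024 }, Right { 1731/2048; 433/512; 217/256; 109/128; 55/64; 7/8; 1 } — simplest 3461/4096
brbbrbbrrrrbrr: Left { 0; 1/2; 3/4; 13/16; 27/32; 865/1024 }, Right { 3461/4096; 1731/2048; 433/512; 217/256; 109/128; 55/64; 7/8; 1 } — simplest 6921/8192
brbbrbbrrrrbrrb: Left { 0; 1/2; 3/4; 13/16; 27/32; 865/1024; 6921/8192 }, Right { 3461/4096; 1731/2048; 433/512; 217/256; 109/128; 55/64; 7/8; 1 } — simplest 13843/16384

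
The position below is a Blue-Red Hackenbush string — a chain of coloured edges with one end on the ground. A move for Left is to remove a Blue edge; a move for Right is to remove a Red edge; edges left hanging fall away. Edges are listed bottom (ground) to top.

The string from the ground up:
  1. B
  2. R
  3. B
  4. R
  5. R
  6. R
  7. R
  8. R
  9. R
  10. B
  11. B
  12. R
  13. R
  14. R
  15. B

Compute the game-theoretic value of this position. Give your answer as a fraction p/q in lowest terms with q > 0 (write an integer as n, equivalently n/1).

8291/16384

Build val(s[:k]) for k = 1..15, string s = B R B R R R R R R B B R R R B.
val_1 [B]  L=[0]  R=[·]  — 1
val_2 [BR]  L=[0]  R=[1]  — 1/2
val_3 [BRB]  L=[0; 1/2]  R=[1]  — 3/4
val_4 [BRBR]  L=[0; 1/2]  R=[3/4; 1]  — 5/8
val_5 [BRBRR]  L=[0; 1/2]  R=[5/8; 3/4; 1]  — 9/16
val_6 [BRBRRR]  L=[0; 1/2]  R=[9/16; 5/8; 3/4; 1]  — 17/32
val_7 [BRBRRRR]  L=[0; 1/2]  R=[17/32; 9/16; 5/8; 3/4; 1]  — 33/64
val_8 [BRBRRRRR]  L=[0; 1/2]  R=[33/64; 17/32; 9/16; 5/8; 3/4; 1]  — 65/128
val_9 [BRBRRRRRR]  L=[0; 1/2]  R=[65/128; 33/64; 17/32; 9/16; 5/8; 3/4; 1]  — 129/256
val_10 [BRBRRRRRRB]  L=[0; 1/2; 129/256]  R=[65/128; 33/64; 17/32; 9/16; 5/8; 3/4; 1]  — 259/512
val_11 [BRBRRRRRRBB]  L=[0; 1/2; 129/256; 259/512]  R=[65/128; 33/64; 17/32; 9/16; 5/8; 3/4; 1]  — 519/1024
val_12 [BRBRRRRRRBBR]  L=[0; 1/2; 129/256; 259/512]  R=[519/1024; 65/128; 33/64; 17/32; 9/16; 5/8; 3/4; 1]  — 1037/2048
val_13 [BRBRRRRRRBBRR]  L=[0; 1/2; 129/256; 259/512]  R=[1037/2048; 519/1024; 65/128; 33/64; 17/32; 9/16; 5/8; 3/4; 1]  — 2073/4096
val_14 [BRBRRRRRRBBRRR]  L=[0; 1/2; 129/256; 259/512]  R=[2073/4096; 1037/2048; 519/1024; 65/128; 33/64; 17/32; 9/16; 5/8; 3/4; 1]  — 4145/8192
val_15 [BRBRRRRRRBBRRRB]  L=[0; 1/2; 129/256; 259/512; 4145/8192]  R=[2073/4096; 1037/2048; 519/1024; 65/128; 33/64; 17/32; 9/16; 5/8; 3/4; 1]  — 8291/16384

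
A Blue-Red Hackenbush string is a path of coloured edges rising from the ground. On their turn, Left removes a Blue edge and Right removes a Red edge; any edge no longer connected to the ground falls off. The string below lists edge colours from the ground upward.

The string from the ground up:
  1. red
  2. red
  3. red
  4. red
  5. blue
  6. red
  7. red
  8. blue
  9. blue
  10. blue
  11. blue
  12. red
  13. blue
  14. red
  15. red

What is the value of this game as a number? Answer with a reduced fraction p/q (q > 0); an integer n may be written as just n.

-7703/2048

val_1 [r]  L=[]  R=[0]  → -1
val_2 [rr]  L=[]  R=[-1, 0]  → -2
val_3 [rrr]  L=[]  R=[-2, -1, 0]  → -3
val_4 [rrrr]  L=[]  R=[-3, -2, -1, 0]  → -4
val_5 [rrrrb]  L=[-4]  R=[-3, -2, -1, 0]  → -7/2
val_6 [rrrrbr]  L=[-4]  R=[-7/2, -3, -2, -1, 0]  → -15/4
val_7 [rrrrbrr]  L=[-4]  R=[-15/4, -7/2, -3, -2, -1, 0]  → -31/8
val_8 [rrrrbrrb]  L=[-4, -31/8]  R=[-15/4, -7/2, -3, -2, -1, 0]  → -61/16
val_9 [rrrrbrrbb]  L=[-4, -31/8, -61/16]  R=[-15/4, -7/2, -3, -2, -1, 0]  → -121/32
val_10 [rrrrbrrbbb]  L=[-4, -31/8, -61/16, -121/32]  R=[-15/4, -7/2, -3, -2, -1, 0]  → -241/64
val_11 [rrrrbrrbbbb]  L=[-4, -31/8, -61/16, -121/32, -241/64]  R=[-15/4, -7/2, -3, -2, -1, 0]  → -481/128
val_12 [rrrrbrrbbbbr]  L=[-4, -31/8, -61/16, -121/32, -241/64]  R=[-481/128, -15/4, -7/2, -3, -2, -1, 0]  → -963/256
val_13 [rrrrbrrbbbbrb]  L=[-4, -31/8, -61/16, -121/32, -241/64, -963/256]  R=[-481/128, -15/4, -7/2, -3, -2, -1, 0]  → -1925/512
val_14 [rrrrbrrbbbbrbr]  L=[-4, -31/8, -61/16, -121/32, -241/64, -963/256]  R=[-1925/512, -481/128, -15/4, -7/2, -3, -2, -1, 0]  → -3851/1024
val_15 [rrrrbrrbbbbrbrr]  L=[-4, -31/8, -61/16, -121/32, -241/64, -963/256]  R=[-3851/1024, -1925/512, -481/128, -15/4, -7/2, -3, -2, -1, 0]  → -7703/2048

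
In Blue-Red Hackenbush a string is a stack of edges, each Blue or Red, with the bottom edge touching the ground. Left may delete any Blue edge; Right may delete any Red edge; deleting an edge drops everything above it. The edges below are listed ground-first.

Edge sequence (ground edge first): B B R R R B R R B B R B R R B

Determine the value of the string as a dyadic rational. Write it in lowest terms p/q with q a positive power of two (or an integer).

9427/8192

Recurse on prefixes of the 15-edge string B B R R R B R R B B R B R R B:
g(B) = { 0 |  } so 1
g(BB) = { 0; 1 |  } so 2
g(BBR) = { 0; 1 | 2 } so 3/2
g(BBRR) = { 0; 1 | 3/2; 2 } so 5/4
g(BBRRR) = { 0; 1 | 5/4; 3/2; 2 } so 9/8
g(BBRRRB) = { 0; 1; 9/8 | 5/4; 3/2; 2 } so 19/16
g(BBRRRBR) = { 0; 1; 9/8 | 19/16; 5/4; 3/2; 2 } so 37/32
g(BBRRRBRR) = { 0; 1; 9/8 | 37/32; 19/16; 5/4; 3/2; 2 } so 73/64
g(BBRRRBRRB) = { 0; 1; 9/8; 73/64 | 37/32; 19/16; 5/4; 3/2; 2 } so 147/128
g(BBRRRBRRBB) = { 0; 1; 9/8; 73/64; 147/128 | 37/32; 19/16; 5/4; 3/2; 2 } so 295/256
g(BBRRRBRRBBR) = { 0; 1; 9/8; 73/64; 147/128 | 295/256; 37/32; 19/16; 5/4; 3/2; 2 } so 589/512
g(BBRRRBRRBBRB) = { 0; 1; 9/8; 73/64; 147/128; 589/512 | 295/256; 37/32; 19/16; 5/4; 3/2; 2 } so 1179/1024
g(BBRRRBRRBBRBR) = { 0; 1; 9/8; 73/64; 147/128; 589/512 | 1179/1024; 295/256; 37/32; 19/16; 5/4; 3/2; 2 } so 2357/2048
g(BBRRRBRRBBRBRR) = { 0; 1; 9/8; 73/64; 147/128; 589/512 | 2357/2048; 1179/1024; 295/256; 37/32; 19/16; 5/4; 3/2; 2 } so 4713/4096
g(BBRRRBRRBBRBRRB) = { 0; 1; 9/8; 73/64; 147/128; 589/512; 4713/4096 | 2357/2048; 1179/1024; 295/256; 37/32; 19/16; 5/4; 3/2; 2 } so 9427/8192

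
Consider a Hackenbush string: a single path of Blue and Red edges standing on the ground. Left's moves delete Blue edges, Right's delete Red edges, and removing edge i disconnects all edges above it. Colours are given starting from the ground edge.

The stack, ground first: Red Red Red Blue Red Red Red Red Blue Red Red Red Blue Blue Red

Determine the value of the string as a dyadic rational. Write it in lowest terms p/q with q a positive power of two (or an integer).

Build G(s[:k]) for k = 1..15, string s = Red Red Red Blue Red Red Red Red Blue Red Red Red Blue Blue Red.
1 of 15 · R · max L −∞ · min R 0 ⇒ -1
2 of 15 · RR · max L −∞ · min R -1 ⇒ -2
3 of 15 · RRR · max L −∞ · min R -2 ⇒ -3
4 of 15 · RRRB · max L -3 · min R -2 ⇒ -5/2
5 of 15 · RRRBR · max L -3 · min R -5/2 ⇒ -11/4
6 of 15 · RRRBRR · max L -3 · min R -11/4 ⇒ -23/8
7 of 15 · RRRBRRR · max L -3 · min R -23/8 ⇒ -47/16
8 of 15 · RRRBRRRR · max L -3 · min R -47/16 ⇒ -95/32
9 of 15 · RRRBRRRRB · max L -95/32 · min R -47/16 ⇒ -189/64
10 of 15 · RRRBRRRRBR · max L -95/32 · min R -189/64 ⇒ -379/128
11 of 15 · RRRBRRRRBRR · max L -95/32 · min R -379/128 ⇒ -759/256
12 of 15 · RRRBRRRRBRRR · max L -95/32 · min R -759/256 ⇒ -1519/512
13 of 15 · RRRBRRRRBRRRB · max L -1519/512 · min R -759/256 ⇒ -3037/1024
14 of 15 · RRRBRRRRBRRRBB · max L -3037/1024 · min R -759/256 ⇒ -6073/2048
15 of 15 · RRRBRRRRBRRRBBR · max L -3037/1024 · min R -6073/2048 ⇒ -12147/4096

-12147/4096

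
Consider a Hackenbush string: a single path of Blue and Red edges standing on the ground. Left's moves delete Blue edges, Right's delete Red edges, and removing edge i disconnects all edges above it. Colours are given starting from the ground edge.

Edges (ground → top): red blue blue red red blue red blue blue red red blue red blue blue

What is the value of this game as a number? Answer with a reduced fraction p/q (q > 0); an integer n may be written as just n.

-6761/16384

Build value(s[:k]) for k = 1..15, string s = red blue blue red red blue red blue blue red red blue red blue blue.
r: Left { (no moves) }, Right { 0 } ⇒ simplest -1
rb: Left { -1 }, Right { 0 } ⇒ simplest -1/2
rbb: Left { -1, -1/2 }, Right { 0 } ⇒ simplest -1/4
rbbr: Left { -1, -1/2 }, Right { -1/4, 0 } ⇒ simplest -3/8
rbbrr: Left { -1, -1/2 }, Right { -3/8, -1/4, 0 } ⇒ simplest -7/16
rbbrrb: Left { -1, -1/2, -7/16 }, Right { -3/8, -1/4, 0 } ⇒ simplest -13/32
rbbrrbr: Left { -1, -1/2, -7/16 }, Right { -13/32, -3/8, -1/4, 0 } ⇒ simplest -27/64
rbbrrbrb: Left { -1, -1/2, -7/16, -27/64 }, Right { -13/32, -3/8, -1/4, 0 } ⇒ simplest -53/128
rbbrrbrbb: Left { -1, -1/2, -7/16, -27/64, -53/128 }, Right { -13/32, -3/8, -1/4, 0 } ⇒ simplest -105/256
rbbrrbrbbr: Left { -1, -1/2, -7/16, -27/64, -53/128 }, Right { -105/256, -13/32, -3/8, -1/4, 0 } ⇒ simplest -211/512
rbbrrbrbbrr: Left { -1, -1/2, -7/16, -27/64, -53/128 }, Right { -211/512, -105/256, -13/32, -3/8, -1/4, 0 } ⇒ simplest -423/1024
rbbrrbrbbrrb: Left { -1, -1/2, -7/16, -27/64, -53/128, -423/1024 }, Right { -211/512, -105/256, -13/32, -3/8, -1/4, 0 } ⇒ simplest -845/2048
rbbrrbrbbrrbr: Left { -1, -1/2, -7/16, -27/64, -53/128, -423/1024 }, Right { -845/2048, -211/512, -105/256, -13/32, -3/8, -1/4, 0 } ⇒ simplest -1691/4096
rbbrrbrbbrrbrb: Left { -1, -1/2, -7/16, -27/64, -53/128, -423/1024, -1691/4096 }, Right { -845/2048, -211/512, -105/256, -13/32, -3/8, -1/4, 0 } ⇒ simplest -3381/8192
rbbrrbrbbrrbrbb: Left { -1, -1/2, -7/16, -27/64, -53/128, -423/1024, -1691/4096, -3381/8192 }, Right { -845/2048, -211/512, -105/256, -13/32, -3/8, -1/4, 0 } ⇒ simplest -6761/16384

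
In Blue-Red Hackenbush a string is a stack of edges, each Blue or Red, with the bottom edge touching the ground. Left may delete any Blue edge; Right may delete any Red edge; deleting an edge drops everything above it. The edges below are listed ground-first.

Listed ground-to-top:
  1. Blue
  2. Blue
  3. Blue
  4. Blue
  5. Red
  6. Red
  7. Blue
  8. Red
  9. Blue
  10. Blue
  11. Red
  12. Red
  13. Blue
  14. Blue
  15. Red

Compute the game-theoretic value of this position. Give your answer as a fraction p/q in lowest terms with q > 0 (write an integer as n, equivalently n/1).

6861/2048

Build v(s[:k]) for k = 1..15, string s = Blue Blue Blue Blue Red Red Blue Red Blue Blue Red Red Blue Blue Red.
v(B) = { 0 | — } ⇒ 1
v(BB) = { 0,1 | — } ⇒ 2
v(BBB) = { 0,1,2 | — } ⇒ 3
v(BBBB) = { 0,1,2,3 | — } ⇒ 4
v(BBBBR) = { 0,1,2,3 | 4 } ⇒ 7/2
v(BBBBRR) = { 0,1,2,3 | 7/2,4 } ⇒ 13/4
v(BBBBRRB) = { 0,1,2,3,13/4 | 7/2,4 } ⇒ 27/8
v(BBBBRRBR) = { 0,1,2,3,13/4 | 27/8,7/2,4 } ⇒ 53/16
v(BBBBRRBRB) = { 0,1,2,3,13/4,53/16 | 27/8,7/2,4 } ⇒ 107/32
v(BBBBRRBRBB) = { 0,1,2,3,13/4,53/16,107/32 | 27/8,7/2,4 } ⇒ 215/64
v(BBBBRRBRBBR) = { 0,1,2,3,13/4,53/16,107/32 | 215/64,27/8,7/2,4 } ⇒ 429/128
v(BBBBRRBRBBRR) = { 0,1,2,3,13/4,53/16,107/32 | 429/128,215/64,27/8,7/2,4 } ⇒ 857/256
v(BBBBRRBRBBRRB) = { 0,1,2,3,13/4,53/16,107/32,857/256 | 429/128,215/64,27/8,7/2,4 } ⇒ 1715/512
v(BBBBRRBRBBRRBB) = { 0,1,2,3,13/4,53/16,107/32,857/256,1715/512 | 429/128,215/64,27/8,7/2,4 } ⇒ 3431/1024
v(BBBBRRBRBBRRBBR) = { 0,1,2,3,13/4,53/16,107/32,857/256,1715/512 | 3431/1024,429/128,215/64,27/8,7/2,4 } ⇒ 6861/2048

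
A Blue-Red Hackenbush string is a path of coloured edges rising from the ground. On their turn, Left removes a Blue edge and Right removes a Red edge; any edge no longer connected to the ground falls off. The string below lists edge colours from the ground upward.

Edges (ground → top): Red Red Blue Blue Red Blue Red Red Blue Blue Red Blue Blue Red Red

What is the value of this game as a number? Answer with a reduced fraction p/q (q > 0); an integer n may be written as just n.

Build v(s[:k]) for k = 1..15, string s = Red Red Blue Blue Red Blue Red Red Blue Blue Red Blue Blue Red Red.
1 of 15 · R · max L −∞ · min R 0 ⇒ -1
2 of 15 · RR · max L −∞ · min R -1 ⇒ -2
3 of 15 · RRB · max L -2 · min R -1 ⇒ -3/2
4 of 15 · RRBB · max L -3/2 · min R -1 ⇒ -5/4
5 of 15 · RRBBR · max L -3/2 · min R -5/4 ⇒ -11/8
6 of 15 · RRBBRB · max L -11/8 · min R -5/4 ⇒ -21/16
7 of 15 · RRBBRBR · max L -11/8 · min R -21/16 ⇒ -43/32
8 of 15 · RRBBRBRR · max L -11/8 · min R -43/32 ⇒ -87/64
9 of 15 · RRBBRBRRB · max L -87/64 · min R -43/32 ⇒ -173/128
10 of 15 · RRBBRBRRBB · max L -173/128 · min R -43/32 ⇒ -345/256
11 of 15 · RRBBRBRRBBR · max L -173/128 · min R -345/256 ⇒ -691/512
12 of 15 · RRBBRBRRBBRB · max L -691/512 · min R -345/256 ⇒ -1381/1024
13 of 15 · RRBBRBRRBBRBB · max L -1381/1024 · min R -345/256 ⇒ -2761/2048
14 of 15 · RRBBRBRRBBRBBR · max L -1381/1024 · min R -2761/2048 ⇒ -5523/4096
15 of 15 · RRBBRBRRBBRBBRR · max L -1381/1024 · min R -5523/4096 ⇒ -11047/8192

-11047/8192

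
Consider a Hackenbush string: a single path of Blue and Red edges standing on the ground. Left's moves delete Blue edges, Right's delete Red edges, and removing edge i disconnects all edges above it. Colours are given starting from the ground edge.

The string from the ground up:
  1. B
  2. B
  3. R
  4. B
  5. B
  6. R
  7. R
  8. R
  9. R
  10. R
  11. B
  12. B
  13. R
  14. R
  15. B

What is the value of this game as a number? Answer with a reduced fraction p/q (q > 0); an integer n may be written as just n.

Prefix values for B B R B B R R R R R B B R R B via {L|R} + simplicity:
value(B) = { 0 | · } -> 1
value(BB) = { 0; 1 | · } -> 2
value(BBR) = { 0; 1 | 2 } -> 3/2
value(BBRB) = { 0; 1; 3/2 | 2 } -> 7/4
value(BBRBB) = { 0; 1; 3/2; 7/4 | 2 } -> 15/8
value(BBRBBR) = { 0; 1; 3/2; 7/4 | 15/8; 2 } -> 29/16
value(BBRBBRR) = { 0; 1; 3/2; 7/4 | 29/16; 15/8; 2 } -> 57/32
value(BBRBBRRR) = { 0; 1; 3/2; 7/4 | 57/32; 29/16; 15/8; 2 } -> 113/64
value(BBRBBRRRR) = { 0; 1; 3/2; 7/4 | 113/64; 57/32; 29/16; 15/8; 2 } -> 225/128
value(BBRBBRRRRR) = { 0; 1; 3/2; 7/4 | 225/128; 113/64; 57/32; 29/16; 15/8; 2 } -> 449/256
value(BBRBBRRRRRB) = { 0; 1; 3/2; 7/4; 449/256 | 225/128; 113/64; 57/32; 29/16; 15/8; 2 } -> 899/512
value(BBRBBRRRRRBB) = { 0; 1; 3/2; 7/4; 449/256; 899/512 | 225/128; 113/64; 57/32; 29/16; 15/8; 2 } -> 1799/1024
value(BBRBBRRRRRBBR) = { 0; 1; 3/2; 7/4; 449/256; 899/512 | 1799/1024; 225/128; 113/64; 57/32; 29/16; 15/8; 2 } -> 3597/2048
value(BBRBBRRRRRBBRR) = { 0; 1; 3/2; 7/4; 449/256; 899/512 | 3597/2048; 1799/1024; 225/128; 113/64; 57/32; 29/16; 15/8; 2 } -> 7193/4096
value(BBRBBRRRRRBBRRB) = { 0; 1; 3/2; 7/4; 449/256; 899/512; 7193/4096 | 3597/2048; 1799/1024; 225/128; 113/64; 57/32; 29/16; 15/8; 2 } -> 14387/8192

14387/8192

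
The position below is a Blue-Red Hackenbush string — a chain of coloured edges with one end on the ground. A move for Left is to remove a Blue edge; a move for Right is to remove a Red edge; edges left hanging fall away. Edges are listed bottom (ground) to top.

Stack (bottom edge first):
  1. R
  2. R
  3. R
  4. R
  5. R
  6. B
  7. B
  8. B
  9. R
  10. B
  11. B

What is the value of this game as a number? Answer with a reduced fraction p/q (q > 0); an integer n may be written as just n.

g_1 [R]  L=[·]  R=[0]  gives -1
g_2 [RR]  L=[·]  R=[-1 0]  gives -2
g_3 [RRR]  L=[·]  R=[-2 -1 0]  gives -3
g_4 [RRRR]  L=[·]  R=[-3 -2 -1 0]  gives -4
g_5 [RRRRR]  L=[·]  R=[-4 -3 -2 -1 0]  gives -5
g_6 [RRRRRB]  L=[-5]  R=[-4 -3 -2 -1 0]  gives -9/2
g_7 [RRRRRBB]  L=[-5 -9/2]  R=[-4 -3 -2 -1 0]  gives -17/4
g_8 [RRRRRBBB]  L=[-5 -9/2 -17/4]  R=[-4 -3 -2 -1 0]  gives -33/8
g_9 [RRRRRBBBR]  L=[-5 -9/2 -17/4]  R=[-33/8 -4 -3 -2 -1 0]  gives -67/16
g_10 [RRRRRBBBRB]  L=[-5 -9/2 -17/4 -67/16]  R=[-33/8 -4 -3 -2 -1 0]  gives -133/32
g_11 [RRRRRBBBRBB]  L=[-5 -9/2 -17/4 -67/16 -133/32]  R=[-33/8 -4 -3 -2 -1 0]  gives -265/64

-265/64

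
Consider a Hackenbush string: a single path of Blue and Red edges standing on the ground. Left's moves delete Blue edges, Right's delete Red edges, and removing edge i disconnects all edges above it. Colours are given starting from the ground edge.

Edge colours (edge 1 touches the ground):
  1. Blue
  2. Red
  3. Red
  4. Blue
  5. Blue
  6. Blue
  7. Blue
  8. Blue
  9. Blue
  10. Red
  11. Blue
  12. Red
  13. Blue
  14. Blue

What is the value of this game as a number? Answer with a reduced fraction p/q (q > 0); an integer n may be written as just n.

4055/8192

Recurse on prefixes of the 14-edge string Blue Red Red Blue Blue Blue Blue Blue Blue Red Blue Red Blue Blue:
step 1: add Blue to get B; options L={ 0 } R={ — } → 1
step 2: add Red to get BR; options L={ 0 } R={ 1 } → 1/2
step 3: add Red to get BRR; options L={ 0 } R={ 1/2 1 } → 1/4
step 4: add Blue to get BRRB; options L={ 0 1/4 } R={ 1/2 1 } → 3/8
step 5: add Blue to get BRRBB; options L={ 0 1/4 3/8 } R={ 1/2 1 } → 7/16
step 6: add Blue to get BRRBBB; options L={ 0 1/4 3/8 7/16 } R={ 1/2 1 } → 15/32
step 7: add Blue to get BRRBBBB; options L={ 0 1/4 3/8 7/16 15/32 } R={ 1/2 1 } → 31/64
step 8: add Blue to get BRRBBBBB; options L={ 0 1/4 3/8 7/16 15/32 31/64 } R={ 1/2 1 } → 63/128
step 9: add Blue to get BRRBBBBBB; options L={ 0 1/4 3/8 7/16 15/32 31/64 63/128 } R={ 1/2 1 } → 127/256
step 10: add Red to get BRRBBBBBBR; options L={ 0 1/4 3/8 7/16 15/32 31/64 63/128 } R={ 127/256 1/2 1 } → 253/512
step 11: add Blue to get BRRBBBBBBRB; options L={ 0 1/4 3/8 7/16 15/32 31/64 63/128 253/512 } R={ 127/256 1/2 1 } → 507/1024
step 12: add Red to get BRRBBBBBBRBR; options L={ 0 1/4 3/8 7/16 15/32 31/64 63/128 253/512 } R={ 507/1024 127/256 1/2 1 } → 1013/2048
step 13: add Blue to get BRRBBBBBBRBRB; options L={ 0 1/4 3/8 7/16 15/32 31/64 63/128 253/512 1013/2048 } R={ 507/1024 127/256 1/2 1 } → 2027/4096
step 14: add Blue to get BRRBBBBBBRBRBB; options L={ 0 1/4 3/8 7/16 15/32 31/64 63/128 253/512 1013/2048 2027/4096 } R={ 507/1024 127/256 1/2 1 } → 4055/8192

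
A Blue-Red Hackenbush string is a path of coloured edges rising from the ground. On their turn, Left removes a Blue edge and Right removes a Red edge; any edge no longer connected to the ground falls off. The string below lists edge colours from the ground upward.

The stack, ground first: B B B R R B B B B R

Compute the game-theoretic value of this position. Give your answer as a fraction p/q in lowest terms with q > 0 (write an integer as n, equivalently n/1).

317/128

B: Left { 0 }, Right {  } → simplest 1
BB: Left { 0 1 }, Right {  } → simplest 2
BBB: Left { 0 1 2 }, Right {  } → simplest 3
BBBR: Left { 0 1 2 }, Right { 3 } → simplest 5/2
BBBRR: Left { 0 1 2 }, Right { 5/2 3 } → simplest 9/4
BBBRRB: Left { 0 1 2 9/4 }, Right { 5/2 3 } → simplest 19/8
BBBRRBB: Left { 0 1 2 9/4 19/8 }, Right { 5/2 3 } → simplest 39/16
BBBRRBBB: Left { 0 1 2 9/4 19/8 39/16 }, Right { 5/2 3 } → simplest 79/32
BBBRRBBBB: Left { 0 1 2 9/4 19/8 39/16 79/32 }, Right { 5/2 3 } → simplest 159/64
BBBRRBBBBR: Left { 0 1 2 9/4 19/8 39/16 79/32 }, Right { 159/64 5/2 3 } → simplest 317/128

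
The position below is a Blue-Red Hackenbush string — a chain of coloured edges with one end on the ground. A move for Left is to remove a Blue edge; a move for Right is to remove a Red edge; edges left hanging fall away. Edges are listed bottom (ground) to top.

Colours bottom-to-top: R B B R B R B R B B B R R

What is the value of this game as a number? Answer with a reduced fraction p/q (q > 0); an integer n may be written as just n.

-1351/4096

1 of 13 · R · max L −∞ · min R 0 ⇒ -1
2 of 13 · RB · max L -1 · min R 0 ⇒ -1/2
3 of 13 · RBB · max L -1/2 · min R 0 ⇒ -1/4
4 of 13 · RBBR · max L -1/2 · min R -1/4 ⇒ -3/8
5 of 13 · RBBRB · max L -3/8 · min R -1/4 ⇒ -5/16
6 of 13 · RBBRBR · max L -3/8 · min R -5/16 ⇒ -11/32
7 of 13 · RBBRBRB · max L -11/32 · min R -5/16 ⇒ -21/64
8 of 13 · RBBRBRBR · max L -11/32 · min R -21/64 ⇒ -43/128
9 of 13 · RBBRBRBRB · max L -43/128 · min R -21/64 ⇒ -85/256
10 of 13 · RBBRBRBRBB · max L -85/256 · min R -21/64 ⇒ -169/512
11 of 13 · RBBRBRBRBBB · max L -169/512 · min R -21/64 ⇒ -337/1024
12 of 13 · RBBRBRBRBBBR · max L -169/512 · min R -337/1024 ⇒ -675/2048
13 of 13 · RBBRBRBRBBBRR · max L -169/512 · min R -675/2048 ⇒ -1351/4096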